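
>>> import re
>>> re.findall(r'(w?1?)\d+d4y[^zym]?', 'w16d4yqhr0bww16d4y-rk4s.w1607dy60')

['w1', 'w1']

The pattern matches optionally a literal 'w', then optionally the literal '1' (captured); then one or more of a digit, then the literal 'd4y', then optionally any character except [zym].
Scanning left to right: at [0:7] match 'w16d4yq', group 1 = 'w1'; at [12:19] match 'w16d4y-', group 1 = 'w1'.
One capturing group, so `findall` returns just the captured substring from each match — 2 in all.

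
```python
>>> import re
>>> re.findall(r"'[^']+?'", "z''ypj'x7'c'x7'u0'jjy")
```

["'ypj'", "'c'", "'u0'"]

Scanning left to right: at [2:7] → "'ypj'"; at [9:12] → "'c'"; at [14:18] → "'u0'".
With no groups in the pattern, `findall` gives back each whole match — 3 here.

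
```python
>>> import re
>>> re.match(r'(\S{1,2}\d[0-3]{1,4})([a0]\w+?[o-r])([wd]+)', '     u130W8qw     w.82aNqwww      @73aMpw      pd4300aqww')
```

None

`re.match` only tries the pattern at the start of the string.
Here position 0 doesn't satisfy it, so the call returns None.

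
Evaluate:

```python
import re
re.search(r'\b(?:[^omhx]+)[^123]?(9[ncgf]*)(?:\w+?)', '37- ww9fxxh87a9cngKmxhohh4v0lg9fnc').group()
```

'37- ww9fx'

Pattern: a word boundary (`\b`, zero-width); then one or more of any character except [omhx] (non-capturing group); then optionally any character except [123]; then a literal '9', then zero or more of one of [ncgf] (captured); then one or more of a word character (lazy) (non-capturing group).
Because the quantifier is non-greedy, it stops expanding at the earliest point where the rest of the pattern can succeed.
`re.search` scans for the first position where the pattern succeeds.
The match spans [0:9] → '37- ww9fx'.
Captured: group 1 = '9f'.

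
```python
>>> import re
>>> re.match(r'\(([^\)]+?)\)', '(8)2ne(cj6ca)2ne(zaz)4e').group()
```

'(8)'

`re.match` won't scan ahead — the pattern has to work from the very first character.
The match spans [0:3] → '(8)'.
Captured: group 1 = '8'.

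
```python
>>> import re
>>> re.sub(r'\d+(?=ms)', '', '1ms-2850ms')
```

'ms-ms'

The lookaround is zero-width — it requires the adjacent text to match without consuming it, so the asserted text isn't part of the match.
Matches: at [0:1] → '1'; at [4:8] → '2850'.
Every occurrence is swapped for ''.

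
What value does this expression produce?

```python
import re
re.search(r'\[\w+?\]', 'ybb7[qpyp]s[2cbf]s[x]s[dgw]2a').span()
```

`re.search` scans for the first position where the pattern succeeds.
The match spans [4:10] → '[qpyp]'.

(4, 10)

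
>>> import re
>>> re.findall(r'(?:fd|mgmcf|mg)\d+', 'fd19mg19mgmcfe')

['fd19', 'mg19']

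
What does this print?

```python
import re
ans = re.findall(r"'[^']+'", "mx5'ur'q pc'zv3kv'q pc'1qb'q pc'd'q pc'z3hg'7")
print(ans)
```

Matches: at [3:7] → "'ur'"; at [11:18] → "'zv3kv'"; at [22:27] → "'1qb'"; at [31:34] → "'d'"; at [38:44] → "'z3hg'".
`findall` yields the raw match text (5 of them) because the pattern has no groups.

["'ur'", "'zv3kv'", "'1qb'", "'d'", "'z3hg'"]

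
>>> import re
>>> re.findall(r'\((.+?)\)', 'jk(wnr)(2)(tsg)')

['wnr', '2', 'tsg']

A `+?`/`*?`/`{m,n}?` starts at its minimum and grows only as far as needed for what follows to match.
Walking the string: at [2:7] match '(wnr)', group 1 = 'wnr'; at [7:10] match '(2)', group 1 = '2'; at [10:15] match '(tsg)', group 1 = 'tsg'.
One capturing group, so `findall` returns just the captured substring from each match — 3 in all.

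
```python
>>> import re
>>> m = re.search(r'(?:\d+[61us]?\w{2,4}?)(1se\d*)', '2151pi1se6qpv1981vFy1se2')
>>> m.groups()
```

('1se6',)

The pattern matches one or more of a digit, then optionally one of [61us], then 2 to 4 of a word character (lazy) (non-capturing group); then the literal '1se', then zero or more of a digit (captured).
Unlike `match`, `search` isn't anchored — it looks for the pattern anywhere in the string.
The match spans [0:10] → '2151pi1se6'.
Captured: group 1 = '1se6'.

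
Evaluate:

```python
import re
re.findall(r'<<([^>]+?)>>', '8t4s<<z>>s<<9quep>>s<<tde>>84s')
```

['z', '9quep', 'tde']

Matches: at [4:9] match '<<z>>', group 1 = 'z'; at [10:19] match '<<9quep>>', group 1 = '9quep'; at [20:27] match '<<tde>>', group 1 = 'tde'.
Because there's exactly one group, `findall` drops the full match and keeps group 1 from each hit.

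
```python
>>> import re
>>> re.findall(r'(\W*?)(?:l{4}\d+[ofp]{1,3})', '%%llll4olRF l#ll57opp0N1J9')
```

This matches zero or more of a non-word character (lazy) (captured); then exactly 4 of a literal 'l', then one or more of a digit, then 1 to 3 of one of [ofp] (non-capturing group).
Walking the string: at [0:8] match '%%llll4o', group 1 = '%%'.
Because there's exactly one group, `findall` drops the full match and keeps group 1 from the one hit.

['%%']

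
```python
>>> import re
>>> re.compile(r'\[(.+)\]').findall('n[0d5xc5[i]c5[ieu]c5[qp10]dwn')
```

['0d5xc5[i]c5[ieu]c5[qp10']

Scanning left to right: at [1:26] match '[0d5xc5[i]c5[ieu]c5[qp10]', group 1 = '0d5xc5[i]c5[ieu]c5[qp10'.
`findall` collects group 1 from the one match (1 total).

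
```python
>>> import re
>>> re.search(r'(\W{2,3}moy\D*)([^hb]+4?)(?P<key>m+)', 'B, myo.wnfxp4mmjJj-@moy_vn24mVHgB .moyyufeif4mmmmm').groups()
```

Pattern: 2 to 3 of a non-word character, then the literal 'moy', then zero or more of a non-digit (captured); then one or more of any character except [hb], then optionally a literal '4' (captured); then one or more of a literal 'm' (captured as 'key').
`search` walks the string left to right and returns the first match it finds.
The match spans [18:50] → '-@moy_vn24mVHgB .moyyufeif4mmmmm'.
Captured: group 1 = '-@moy_vn', group 2 = '24mVHgB .moyyufeif4mmmm', group 3 = 'm'.

('-@moy_vn', '24mVHgB .moyyufeif4mmmm', 'm')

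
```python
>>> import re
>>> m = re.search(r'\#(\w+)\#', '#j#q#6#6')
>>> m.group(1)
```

'j'

Unlike `match`, `search` isn't anchored — it looks for the pattern anywhere in the string.
The match spans [0:3] → '#j#'.
Captured: group 1 = 'j'.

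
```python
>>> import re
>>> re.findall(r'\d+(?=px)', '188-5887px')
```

['5887']

The positive lookaround only admits positions where the adjacent text matches; those characters stay outside the span.
Matches: at [4:8] → '5887'.
No capturing groups, so `findall` returns the 1 full match string.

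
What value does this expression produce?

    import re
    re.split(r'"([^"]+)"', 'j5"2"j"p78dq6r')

Matches to split on: at [2:5] → '"2"'.
With a capturing group present, the delimiter's captured portion is kept in the result list.

['j5', '2', 'j"p78dq6r']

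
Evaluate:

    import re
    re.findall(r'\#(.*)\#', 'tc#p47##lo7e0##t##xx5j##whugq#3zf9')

One capturing group, so `findall` returns just the captured substring from the one match — 1 in all.

['p47##lo7e0##t##xx5j##whugq']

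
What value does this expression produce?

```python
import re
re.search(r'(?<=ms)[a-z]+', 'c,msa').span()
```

(4, 5)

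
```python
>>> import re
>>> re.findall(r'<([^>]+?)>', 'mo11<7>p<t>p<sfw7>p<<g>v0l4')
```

['7', 't', 'sfw7', '<g']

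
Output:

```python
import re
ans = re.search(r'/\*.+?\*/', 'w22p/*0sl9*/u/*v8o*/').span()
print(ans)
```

(4, 12)

Because the quantifier is non-greedy, it stops expanding at the earliest point where the rest of the pattern can succeed.
`search` walks the string left to right and returns the first match it finds.
The match spans [4:12] → '/*0sl9*/'.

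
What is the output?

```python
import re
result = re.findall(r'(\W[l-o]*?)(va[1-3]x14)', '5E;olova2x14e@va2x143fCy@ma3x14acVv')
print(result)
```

[(';olo', 'va2x14'), ('@', 'va2x14')]

Pattern: a non-word character, then zero or more of a character in [l-o] (lazy) (captured); then the literal 'va', then a character in [1-3], then the literal 'x14' (captured).
Matches: at [2:12] match ';olova2x14', groups = (';olo', 'va2x14'); at [13:20] match '@va2x14', groups = ('@', 'va2x14').
2 groups means each result is a tuple of 2 captured strings — 2 here.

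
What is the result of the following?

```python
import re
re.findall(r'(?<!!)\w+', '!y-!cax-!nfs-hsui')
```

['ax', 'fs', 'hsui']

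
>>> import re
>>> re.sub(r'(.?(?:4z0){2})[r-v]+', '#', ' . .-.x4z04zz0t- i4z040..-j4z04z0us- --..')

Every occurrence is swapped for '#'.

' . .-.x4z04zz0t- i4z040..-#- --..'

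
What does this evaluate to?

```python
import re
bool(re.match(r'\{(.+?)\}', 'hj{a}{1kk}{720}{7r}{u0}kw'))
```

False

`re.match` only tries the pattern at the start of the string.
Here the string doesn't start with a match, so the call returns None, and `bool(None)` is False.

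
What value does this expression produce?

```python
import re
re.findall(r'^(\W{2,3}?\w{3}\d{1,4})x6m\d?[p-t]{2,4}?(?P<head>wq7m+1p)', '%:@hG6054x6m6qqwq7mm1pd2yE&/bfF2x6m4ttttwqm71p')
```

With 2 capturing groups, `findall` returns a 2-tuple per match.

[('%:@hG6054', 'wq7mm1p')]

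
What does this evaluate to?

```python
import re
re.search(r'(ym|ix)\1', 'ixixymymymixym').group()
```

'ixix'

`\1` is not a pattern — it's the concrete string captured by group 1, re-applied verbatim.
The match spans [0:4] → 'ixix'.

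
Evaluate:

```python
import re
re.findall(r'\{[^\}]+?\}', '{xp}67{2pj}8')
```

Since nothing is captured, `findall` lists the 2 matched substrings directly.

['{xp}', '{2pj}']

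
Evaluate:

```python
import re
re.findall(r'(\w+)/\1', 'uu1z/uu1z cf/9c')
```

['uu1z']

The backreference `\1` re-matches whatever the first group consumed, character for character.
With a single group, `findall` returns only what that group captured — 1 item.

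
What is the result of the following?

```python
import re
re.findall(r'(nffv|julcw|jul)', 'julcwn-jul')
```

Alternation tries branches left to right and keeps the first one that lets the overall match succeed at that position.
Matches: at [0:5] match 'julcw', group 1 = 'julcw'; at [7:10] match 'jul', group 1 = 'jul'.
One capturing group, so `findall` returns just the captured substring from each match — 2 in all.

['julcw', 'jul']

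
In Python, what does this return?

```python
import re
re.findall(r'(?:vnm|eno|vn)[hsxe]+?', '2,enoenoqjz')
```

['enoe']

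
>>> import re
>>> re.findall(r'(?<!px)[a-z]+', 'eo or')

['eo', 'or']

The negative lookahead/lookbehind blocks any match where the forbidden context is present.
Since nothing is captured, `findall` lists the 2 matched substrings directly.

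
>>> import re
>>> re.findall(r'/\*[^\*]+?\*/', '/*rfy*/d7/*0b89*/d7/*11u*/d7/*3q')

No capturing groups, so `findall` returns the 3 full match strings.

['/*rfy*/', '/*0b89*/', '/*11u*/']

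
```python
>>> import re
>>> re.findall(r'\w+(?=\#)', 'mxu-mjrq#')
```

The positive lookaround only admits positions where the adjacent text matches; those characters stay outside the span.
Matches: at [4:8] → 'mjrq'.
`findall` yields the raw match text (1 of them) because the pattern has no groups.

['mjrq']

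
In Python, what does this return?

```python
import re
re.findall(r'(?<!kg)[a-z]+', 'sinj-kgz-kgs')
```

Because the assertion is negative and zero-width, positions next to the forbidden text are skipped.
Matches: at [0:4] → 'sinj'; at [5:8] → 'kgz'; at [9:12] → 'kgs'.
With no groups in the pattern, `findall` gives back each whole match — 3 here.

['sinj', 'kgz', 'kgs']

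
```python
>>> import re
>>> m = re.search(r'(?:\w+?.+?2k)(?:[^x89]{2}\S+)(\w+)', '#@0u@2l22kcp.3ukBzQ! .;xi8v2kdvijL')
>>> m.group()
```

'0u@2l22kcp.3ukBzQ'

A non-greedy quantifier consumes as few characters as it can — just enough that the remainder of the pattern still matches from where it stops; whatever follows it matches normally.
The match spans [2:19] → '0u@2l22kcp.3ukBzQ'.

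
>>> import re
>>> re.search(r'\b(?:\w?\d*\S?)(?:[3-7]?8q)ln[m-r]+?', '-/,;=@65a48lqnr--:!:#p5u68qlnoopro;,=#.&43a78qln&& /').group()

The pattern matches a word boundary (`\b`, zero-width); then optionally a word character, then zero or more of a digit, then optionally a non-whitespace character (non-capturing group); then optionally a character in [3-7], then the literal '8q' (non-capturing group); then the literal 'ln', then one or more of a character in [m-r] (lazy).
`re.search` tries every starting position until one works.
The match spans [21:30] → 'p5u68qlno'.

'p5u68qlno'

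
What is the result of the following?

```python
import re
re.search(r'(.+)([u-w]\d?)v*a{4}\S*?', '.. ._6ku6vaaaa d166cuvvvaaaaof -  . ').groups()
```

('.. ._6ku6vaaaa d166cuvv', 'v')

The match spans [0:28] → '.. ._6ku6vaaaa d166cuvvvaaaa'.
Captured: group 1 = '.. ._6ku6vaaaa d166cuvv', group 2 = 'v'.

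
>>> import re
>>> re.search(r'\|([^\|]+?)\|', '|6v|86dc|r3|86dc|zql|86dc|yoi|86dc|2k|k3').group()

'|6v|'

`search` walks the string left to right and returns the first match it finds.
The match spans [0:4] → '|6v|'.
Captured: group 1 = '6v'.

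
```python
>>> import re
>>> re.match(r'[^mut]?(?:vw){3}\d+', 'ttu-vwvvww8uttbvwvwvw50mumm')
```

None

With `match`, the pattern is implicitly anchored at the beginning.
Here position 0 doesn't satisfy it, so the call returns None.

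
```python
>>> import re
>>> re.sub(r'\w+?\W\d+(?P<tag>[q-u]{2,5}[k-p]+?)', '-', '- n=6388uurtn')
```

'- -'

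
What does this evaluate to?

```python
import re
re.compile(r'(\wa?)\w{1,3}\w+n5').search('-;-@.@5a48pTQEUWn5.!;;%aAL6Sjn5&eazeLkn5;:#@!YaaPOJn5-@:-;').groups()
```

('5a',)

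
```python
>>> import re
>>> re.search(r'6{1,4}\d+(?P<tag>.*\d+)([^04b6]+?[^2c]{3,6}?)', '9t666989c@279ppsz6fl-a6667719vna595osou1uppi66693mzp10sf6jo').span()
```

(2, 58)

This matches 1 to 4 of the literal '6', then one or more of a digit; then zero or more of any character, then one or more of a digit (captured as 'tag'); then one or more of any character except [04b6] (lazy), then 3 to 6 of any character except [2c] (lazy) (captured).
Lazy quantifiers expand one character at a time until the remainder of the pattern can match.
`search` walks the string left to right and returns the first match it finds.
The match spans [2:58] → '666989c@279ppsz6fl-a6667719vna595osou1uppi66693mzp10sf6j'.
Captured: group 1 = 'c@279ppsz6fl-a6667719vna595osou1uppi66693mzp10', group 2 = 'sf6j'.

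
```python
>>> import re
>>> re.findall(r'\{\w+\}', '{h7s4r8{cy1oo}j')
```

['{cy1oo}']

Walking the string: at [7:14] → '{cy1oo}'.
With no groups in the pattern, `findall` gives back each whole match — 1 here.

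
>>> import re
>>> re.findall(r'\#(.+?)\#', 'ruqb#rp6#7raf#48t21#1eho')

['rp6', '48t21']

Lazy quantifiers expand one character at a time until the remainder of the pattern can match.
Matches: at [4:9] match '#rp6#', group 1 = 'rp6'; at [13:20] match '#48t21#', group 1 = '48t21'.
One capturing group, so `findall` returns just the captured substring from each match — 2 in all.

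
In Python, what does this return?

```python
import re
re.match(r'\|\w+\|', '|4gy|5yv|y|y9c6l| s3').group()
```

'|4gy|'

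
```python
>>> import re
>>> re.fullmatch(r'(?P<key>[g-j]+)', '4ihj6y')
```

This matches one or more of a character in [g-j] (captured as 'key').
For `fullmatch`, every character of the input must be accounted for by the pattern.
Here there's no way to consume every character, so the call returns None.

None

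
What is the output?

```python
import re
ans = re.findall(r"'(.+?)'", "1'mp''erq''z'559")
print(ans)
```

With the lazy modifier that quantifier settles for the fewest repetitions that let the rest of the pattern succeed (the atoms after it are unaffected and can still be greedy).
Walking the string: at [1:5] match "'mp'", group 1 = 'mp'; at [5:10] match "'erq'", group 1 = 'erq'; at [10:13] match "'z'", group 1 = 'z'.
Because there's exactly one group, `findall` drops the full match and keeps group 1 from each hit.

['mp', 'erq', 'z']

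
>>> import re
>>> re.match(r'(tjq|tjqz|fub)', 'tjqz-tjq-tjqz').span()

`re.match` won't scan ahead — the pattern has to work from the very first character.
The match spans [0:3] → 'tjq'.

(0, 3)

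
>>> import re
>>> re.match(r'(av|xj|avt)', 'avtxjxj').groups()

('av',)

`|` is ordered: at each position the engine commits to the first alternative that works.
`match` is anchored at position 0; if the pattern doesn't fit there, it returns None.
The match spans [0:2] → 'av'.
Captured: group 1 = 'av'.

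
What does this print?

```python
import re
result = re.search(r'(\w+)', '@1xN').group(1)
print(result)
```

The match spans [1:4] → '1xN'.
Captured: group 1 = '1xN'.

1xN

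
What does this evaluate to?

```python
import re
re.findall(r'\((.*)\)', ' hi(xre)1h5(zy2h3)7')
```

['xre)1h5(zy2h3']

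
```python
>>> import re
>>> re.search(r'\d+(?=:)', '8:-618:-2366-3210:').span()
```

(0, 1)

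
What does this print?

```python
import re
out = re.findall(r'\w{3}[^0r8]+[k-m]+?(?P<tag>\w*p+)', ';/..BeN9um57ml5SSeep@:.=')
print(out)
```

Pattern: exactly 3 of a word character, then one or more of any character except [0r8], then one or more of a character in [k-m] (lazy); then zero or more of a word character, then one or more of a literal 'p' (captured as 'tag').
Walking the string: at [4:20] match 'BeN9um57ml5SSeep', group 1 = '5SSeep'.
Because there's exactly one group, `findall` drops the full match and keeps group 1 from the one hit.

['5SSeep']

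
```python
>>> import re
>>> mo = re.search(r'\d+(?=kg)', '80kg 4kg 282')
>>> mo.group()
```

The lookaround is zero-width — it requires the adjacent text to match without consuming it, so the asserted text isn't part of the match.
Unlike `match`, `search` isn't anchored — it looks for the pattern anywhere in the string.
The match spans [0:2] → '80'.

'80'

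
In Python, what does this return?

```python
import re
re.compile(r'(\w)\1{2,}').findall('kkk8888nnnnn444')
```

['k', '8', 'n', '4']

After group 1 captures some text, `\1` only succeeds where that same text appears again.
Scanning left to right: at [0:3] match 'kkk', group 1 = 'k'; at [3:7] match '8888', group 1 = '8'; at [7:12] match 'nnnnn', group 1 = 'n'; at [12:15] match '444', group 1 = '4'.
`findall` collects group 1 from each match (4 total).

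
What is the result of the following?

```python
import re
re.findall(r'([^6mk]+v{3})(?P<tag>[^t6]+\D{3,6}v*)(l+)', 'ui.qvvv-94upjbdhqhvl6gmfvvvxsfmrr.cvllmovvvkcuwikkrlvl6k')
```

[('ui.qvvv', '-94upjbdhqhv', 'l'), ('fvvv', 'xsfmrr.cvllmovvvkcuwikkrlv', 'l')]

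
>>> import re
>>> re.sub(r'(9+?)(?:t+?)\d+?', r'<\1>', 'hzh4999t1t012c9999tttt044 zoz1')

'hzh4<999>t012c<9999>44 zoz1'

Each match is replaced using the text its own group 1 captured.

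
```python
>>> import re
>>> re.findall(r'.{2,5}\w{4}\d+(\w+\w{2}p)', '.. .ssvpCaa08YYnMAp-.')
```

['YYnMAp']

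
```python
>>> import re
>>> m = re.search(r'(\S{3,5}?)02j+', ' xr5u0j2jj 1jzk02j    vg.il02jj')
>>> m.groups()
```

('1jzk',)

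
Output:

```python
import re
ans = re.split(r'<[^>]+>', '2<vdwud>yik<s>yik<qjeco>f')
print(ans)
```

Matches to split on: at [1:8] → '<vdwud>'; at [11:14] → '<s>'; at [17:24] → '<qjeco>'.
The string is cut at each match, leaving 4 pieces.

['2', 'yik', 'yik', 'f']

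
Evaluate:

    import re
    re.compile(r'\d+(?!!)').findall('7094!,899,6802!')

The negative lookahead/lookbehind blocks any match where the forbidden context is present.
Walking the string: at [0:3] → '709'; at [6:9] → '899'; at [10:13] → '680'.
No capturing groups, so `findall` returns the 3 full match strings.

['709', '899', '680']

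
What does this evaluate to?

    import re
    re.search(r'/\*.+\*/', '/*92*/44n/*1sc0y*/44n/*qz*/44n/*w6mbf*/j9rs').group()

`search` walks the string left to right and returns the first match it finds.
The match spans [0:39] → '/*92*/44n/*1sc0y*/44n/*qz*/44n/*w6mbf*/'.

'/*92*/44n/*1sc0y*/44n/*qz*/44n/*w6mbf*/'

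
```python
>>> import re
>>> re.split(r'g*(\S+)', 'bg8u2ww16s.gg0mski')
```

['', 'bg8u2ww16s.gg0mski', '']

The group in the pattern means `split` returns the separators' captures alongside the pieces.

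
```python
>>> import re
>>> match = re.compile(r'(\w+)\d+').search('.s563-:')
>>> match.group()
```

's563'

This matches one or more of a word character (captured); then one or more of a digit.
`re.search` tries every starting position until one works.
The match spans [1:5] → 's563'.
Captured: group 1 = 's56'.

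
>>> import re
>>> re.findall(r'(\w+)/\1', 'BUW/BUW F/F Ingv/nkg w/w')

['BUW', 'F', 'w']

`\1` is not a pattern — it's the concrete string captured by group 1, re-applied verbatim.
Walking the string: at [0:7] match 'BUW/BUW', group 1 = 'BUW'; at [8:11] match 'F/F', group 1 = 'F'; at [21:24] match 'w/w', group 1 = 'w'.
One capturing group, so `findall` returns just the captured substring from each match — 3 in all.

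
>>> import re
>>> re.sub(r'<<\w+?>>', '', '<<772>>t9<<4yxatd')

't9<<4yxatd'

Matches: at [0:7] → '<<772>>'.
`sub` substitutes '' at each match site.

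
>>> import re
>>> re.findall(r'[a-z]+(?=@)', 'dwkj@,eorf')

['dwkj']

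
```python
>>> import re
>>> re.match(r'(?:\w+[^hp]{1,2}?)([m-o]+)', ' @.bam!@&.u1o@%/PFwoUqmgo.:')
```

`match` is anchored at position 0; if the pattern doesn't fit there, it returns None.
Here position 0 doesn't satisfy it, so the call returns None.

None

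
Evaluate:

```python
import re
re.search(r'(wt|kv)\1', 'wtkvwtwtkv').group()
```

'wtwt'

After group 1 captures some text, `\1` only succeeds where that same text appears again.
Unlike `match`, `search` isn't anchored — it looks for the pattern anywhere in the string.
The match spans [4:8] → 'wtwt'.
Captured: group 1 = 'wt'.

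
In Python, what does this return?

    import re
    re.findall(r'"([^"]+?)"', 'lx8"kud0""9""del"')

['kud0', '9', 'del']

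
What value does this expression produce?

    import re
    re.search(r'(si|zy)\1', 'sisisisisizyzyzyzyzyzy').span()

The backreference `\1` re-matches whatever the first group consumed, character for character.
The match spans [0:4] → 'sisi'.

(0, 4)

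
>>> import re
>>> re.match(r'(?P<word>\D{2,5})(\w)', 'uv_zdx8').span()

`re.match` only tries the pattern at the start of the string.
The match spans [0:6] → 'uv_zdx'.

(0, 6)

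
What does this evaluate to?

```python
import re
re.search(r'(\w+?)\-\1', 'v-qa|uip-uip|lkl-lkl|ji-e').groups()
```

('uip',)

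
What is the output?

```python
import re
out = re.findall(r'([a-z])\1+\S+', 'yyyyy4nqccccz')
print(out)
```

A backreference is literal: `\1` must see the identical characters the first group matched.
Matches: at [0:13] match 'yyyyy4nqccccz', group 1 = 'y'.
`findall` collects group 1 from the one match (1 total).

['y']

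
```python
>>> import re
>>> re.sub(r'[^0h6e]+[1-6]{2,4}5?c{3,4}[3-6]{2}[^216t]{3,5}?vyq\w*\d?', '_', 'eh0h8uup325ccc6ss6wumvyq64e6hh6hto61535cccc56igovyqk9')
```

The pattern matches one or more of any character except [0h6e]; then 2 to 4 of a character in [1-6], then optionally a literal '5'; then 3 to 4 of a literal 'c'; then exactly 2 of a character in [3-6], then 3 to 5 of any character except [216t] (lazy), then the literal 'vyq'; then zero or more of a word character, then optionally a digit.
Matches: at [32:53] → 'to61535cccc56igovyqk9'.
`sub` substitutes '_' at each match site.

'eh0h8uup325ccc6ss6wumvyq64e6hh6h_'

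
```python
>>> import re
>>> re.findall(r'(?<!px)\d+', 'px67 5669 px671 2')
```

The negative lookaround is zero-width — it rules out positions where the adjacent text would match, without consuming anything.
Scanning left to right: at [3:4] → '7'; at [5:9] → '5669'; at [13:15] → '71'; at [16:17] → '2'.
`findall` yields the raw match text (4 of them) because the pattern has no groups.

['7', '5669', '71', '2']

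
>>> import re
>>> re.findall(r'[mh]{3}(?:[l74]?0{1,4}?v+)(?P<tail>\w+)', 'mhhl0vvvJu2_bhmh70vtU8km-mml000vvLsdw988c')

['Ju2_bhmh70vtU8km']

This matches exactly 3 of one of [mh]; then optionally one of [l74], then 1 to 4 of the literal '0' (lazy), then one or more of the literal 'v' (non-capturing group); then one or more of a word character (captured as 'tail').
Scanning left to right: at [0:24] match 'mhhl0vvvJu2_bhmh70vtU8km', group 1 = 'Ju2_bhmh70vtU8km'.
Because there's exactly one group, `findall` drops the full match and keeps group 1 from the one hit.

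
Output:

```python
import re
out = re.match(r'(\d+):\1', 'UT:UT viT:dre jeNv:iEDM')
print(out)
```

None

With `match`, the pattern is implicitly anchored at the beginning.
Here the string doesn't start with a match, so the call returns None.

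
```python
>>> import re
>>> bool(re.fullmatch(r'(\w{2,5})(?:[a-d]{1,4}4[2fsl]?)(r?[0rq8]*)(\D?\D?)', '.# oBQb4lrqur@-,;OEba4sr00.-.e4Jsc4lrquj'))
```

`re.fullmatch` is like wrapping the pattern in `^…$` (in single-line mode).
Here the string isn't matched end-to-end, so the call returns None, and `bool(None)` is False.

False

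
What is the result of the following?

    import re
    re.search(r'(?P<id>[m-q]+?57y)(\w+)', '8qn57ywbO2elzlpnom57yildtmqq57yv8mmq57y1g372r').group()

This matches one or more of a character in [m-q] (lazy), then the literal '57y' (captured as 'id'); then one or more of a word character (captured).
The match spans [1:45] → 'qn57ywbO2elzlpnom57yildtmqq57yv8mmq57y1g372r'.

'qn57ywbO2elzlpnom57yildtmqq57yv8mmq57y1g372r'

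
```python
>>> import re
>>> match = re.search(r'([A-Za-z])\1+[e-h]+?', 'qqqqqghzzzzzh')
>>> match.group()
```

'qqqqqg'

After group 1 captures some text, `\1` only succeeds where that same text appears again.
The match spans [0:6] → 'qqqqqg'.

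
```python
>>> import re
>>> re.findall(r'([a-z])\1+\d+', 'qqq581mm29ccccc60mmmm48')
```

['q', 'm', 'c', 'm']

`\1` has to match the exact text group 1 already captured.
Matches: at [0:6] match 'qqq581', group 1 = 'q'; at [6:10] match 'mm29', group 1 = 'm'; at [10:17] match 'ccccc60', group 1 = 'c'; at [17:23] match 'mmmm48', group 1 = 'm'.
`findall` collects group 1 from each match (4 total).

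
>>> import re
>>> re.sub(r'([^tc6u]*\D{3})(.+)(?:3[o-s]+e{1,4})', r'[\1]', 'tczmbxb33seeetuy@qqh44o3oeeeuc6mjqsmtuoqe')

'[tcz]uc6mjqsmtuoqe'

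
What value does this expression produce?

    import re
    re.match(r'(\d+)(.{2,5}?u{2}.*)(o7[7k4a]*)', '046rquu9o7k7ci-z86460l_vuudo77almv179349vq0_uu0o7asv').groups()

('046', 'rquu9o7k7ci-z86460l_vuudo77almv179349vq0_uu0', 'o7a')

Pattern: one or more of a digit (captured); then 2 to 5 of any character (lazy), then exactly 2 of a literal 'u', then zero or more of any character (captured); then the literal 'o7', then zero or more of one of [7k4a] (captured).
`re.match` only tries the pattern at the start of the string.
The match spans [0:50] → '046rquu9o7k7ci-z86460l_vuudo77almv179349vq0_uu0o7a'.
Captured: group 1 = '046', group 2 = 'rquu9o7k7ci-z86460l_vuudo77almv179349vq0_uu0', group 3 = 'o7a'.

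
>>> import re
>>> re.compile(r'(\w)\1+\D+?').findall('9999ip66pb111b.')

A backreference is literal: `\1` must see the identical characters the first group matched.
Because there's exactly one group, `findall` drops the full match and keeps group 1 from each hit.

['9', '6', '1']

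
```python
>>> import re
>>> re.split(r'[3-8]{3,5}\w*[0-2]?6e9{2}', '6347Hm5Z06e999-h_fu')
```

['', '9-h_fu']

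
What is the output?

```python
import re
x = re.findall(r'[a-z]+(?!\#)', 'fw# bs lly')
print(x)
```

Because the assertion is negative and zero-width, positions next to the forbidden text are skipped.
Matches: at [0:1] → 'f'; at [4:6] → 'bs'; at [7:10] → 'lly'.
`findall` yields the raw match text (3 of them) because the pattern has no groups.

['f', 'bs', 'lly']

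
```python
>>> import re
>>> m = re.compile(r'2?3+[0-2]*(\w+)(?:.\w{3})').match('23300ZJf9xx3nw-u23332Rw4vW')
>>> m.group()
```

'23300ZJf9xx3nw-u23'

`match` is anchored at position 0; if the pattern doesn't fit there, it returns None.
The match spans [0:18] → '23300ZJf9xx3nw-u23'.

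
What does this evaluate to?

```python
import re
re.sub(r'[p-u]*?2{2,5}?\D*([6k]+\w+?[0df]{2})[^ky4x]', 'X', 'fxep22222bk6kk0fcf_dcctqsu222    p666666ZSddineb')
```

This matches zero or more of a character in [p-u] (lazy), then 2 to 5 of the literal '2' (lazy), then zero or more of a non-digit; then one or more of one of [6k], then one or more of a word character (lazy), then exactly 2 of one of [0df] (captured); then any character except [ky4x].
Matches: at [3:17] → 'p22222bk6kk0fc'; at [22:45] → 'tqsu222    p666666ZSddi'.
Every occurrence is swapped for 'X'.

'fxeXf_dccXneb'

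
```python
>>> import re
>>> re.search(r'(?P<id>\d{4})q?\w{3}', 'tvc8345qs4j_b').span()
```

(3, 11)

The match spans [3:11] → '8345qs4j'.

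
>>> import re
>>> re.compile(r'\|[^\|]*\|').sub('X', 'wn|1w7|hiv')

Matches: at [2:7] → '|1w7|'.
Each match is replaced by 'X'.

'wnXhiv'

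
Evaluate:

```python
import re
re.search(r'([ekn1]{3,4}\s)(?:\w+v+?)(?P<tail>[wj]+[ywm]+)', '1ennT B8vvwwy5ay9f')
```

This matches 3 to 4 of one of [ekn1], then whitespace (captured); then one or more of a word character, then one or more of a literal 'v' (lazy) (non-capturing group); then one or more of one of [wj], then one or more of one of [ywm] (captured as 'tail').
Here nothing in the string fits, so the call returns None.

None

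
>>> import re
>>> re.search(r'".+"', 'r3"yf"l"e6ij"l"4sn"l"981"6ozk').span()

(2, 25)

The match spans [2:25] → '"yf"l"e6ij"l"4sn"l"981"'.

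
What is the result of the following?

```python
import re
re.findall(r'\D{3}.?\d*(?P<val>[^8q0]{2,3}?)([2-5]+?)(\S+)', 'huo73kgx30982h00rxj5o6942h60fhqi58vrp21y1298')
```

[('kgx', '3', '0982h00rxj5o6942h60fhqi58vrp21y1298')]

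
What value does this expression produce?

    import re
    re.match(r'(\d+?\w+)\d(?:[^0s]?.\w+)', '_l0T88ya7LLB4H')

None

Pattern: one or more of a digit (lazy), then one or more of a word character (captured); then a digit; then optionally any character except [0s], then any character, then one or more of a word character (non-capturing group).
`re.match` only tries the pattern at the start of the string.
Here the string doesn't start with a match, so the call returns None.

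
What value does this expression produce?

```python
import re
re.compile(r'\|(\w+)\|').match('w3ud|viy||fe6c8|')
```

`re.match` won't scan ahead — the pattern has to work from the very first character.
Here the string doesn't start with a match, so the call returns None.

None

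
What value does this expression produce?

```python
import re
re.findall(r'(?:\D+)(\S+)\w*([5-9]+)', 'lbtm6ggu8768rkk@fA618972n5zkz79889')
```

[('6ggu8768rkk@fA618972n5zkz7988', '9')]

This matches one or more of a non-digit (non-capturing group); then one or more of a non-whitespace character (captured); then zero or more of a word character; then one or more of a character in [5-9] (captured).
With 2 capturing groups, `findall` returns a 2-tuple per match.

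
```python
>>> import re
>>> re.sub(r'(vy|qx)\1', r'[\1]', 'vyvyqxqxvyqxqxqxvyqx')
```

`\1` has to match the exact text group 1 already captured.
The replacement refers to a captured group, so each match is rewritten using its own captured text.

'[vy][qx]vy[qx]qxvyqx'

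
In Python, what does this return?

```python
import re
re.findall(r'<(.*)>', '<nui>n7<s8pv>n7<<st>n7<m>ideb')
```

['nui>n7<s8pv>n7<<st>n7<m']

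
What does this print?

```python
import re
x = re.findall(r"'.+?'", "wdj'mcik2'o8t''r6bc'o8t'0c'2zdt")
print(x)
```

["'mcik2'", "''r6bc'", "'0c'"]

With the lazy modifier that quantifier settles for the fewest repetitions that let the rest of the pattern succeed (the atoms after it are unaffected and can still be greedy).
Since nothing is captured, `findall` lists the 3 matched substrings directly.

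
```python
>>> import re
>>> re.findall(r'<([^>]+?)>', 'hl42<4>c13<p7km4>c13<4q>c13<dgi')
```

['4', 'p7km4', '4q']

Scanning left to right: at [4:7] match '<4>', group 1 = '4'; at [10:17] match '<p7km4>', group 1 = 'p7km4'; at [20:24] match '<4q>', group 1 = '4q'.
With a single group, `findall` returns only what that group captured — 3 items.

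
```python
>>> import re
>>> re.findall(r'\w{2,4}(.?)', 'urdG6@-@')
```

This matches 2 to 4 of a word character; then optionally any character (captured).
Walking the string: at [0:5] match 'urdG6', group 1 = '6'.
With a single group, `findall` returns only what that group captured — 1 item.

['6']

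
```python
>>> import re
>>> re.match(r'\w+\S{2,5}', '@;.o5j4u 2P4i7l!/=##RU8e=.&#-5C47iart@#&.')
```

None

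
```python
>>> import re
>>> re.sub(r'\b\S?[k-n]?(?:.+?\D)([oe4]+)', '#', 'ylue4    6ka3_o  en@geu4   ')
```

'###n#   '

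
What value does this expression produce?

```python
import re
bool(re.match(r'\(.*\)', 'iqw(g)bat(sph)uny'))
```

False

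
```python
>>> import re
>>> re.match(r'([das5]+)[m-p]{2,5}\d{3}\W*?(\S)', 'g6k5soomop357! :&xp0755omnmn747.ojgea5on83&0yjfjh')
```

None

Pattern: one or more of one of [das5] (captured); then 2 to 5 of a character in [m-p], then exactly 3 of a digit, then zero or more of a non-word character (lazy); then a non-whitespace character (captured).
`re.match` won't scan ahead — the pattern has to work from the very first character.
Here the pattern fails at index 0, so the call returns None.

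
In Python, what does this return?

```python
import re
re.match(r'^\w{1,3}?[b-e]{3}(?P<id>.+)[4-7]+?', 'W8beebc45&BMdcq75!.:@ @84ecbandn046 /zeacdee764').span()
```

Pattern: anchored at the start of the string; then 1 to 3 of a word character (lazy), then exactly 3 of a character in [b-e]; then one or more of any character (captured as 'id'); then one or more of a character in [4-7] (lazy).
With `match`, the pattern is implicitly anchored at the beginning.
The match spans [0:47] → 'W8beebc45&BMdcq75!.:@ @84ecbandn046 /zeacdee764'.
Captured: group 1 = 'bc45&BMdcq75!.:@ @84ecbandn046 /zeacdee76'.

(0, 47)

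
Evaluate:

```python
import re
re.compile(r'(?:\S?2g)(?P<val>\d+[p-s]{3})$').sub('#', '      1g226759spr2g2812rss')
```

'      1g226759sp#'

The pattern matches optionally a non-whitespace character, then the literal '2g' (non-capturing group); then one or more of a digit, then exactly 3 of a character in [p-s] (captured as 'val'); then anchored at the end.
Matches: at [16:26] → 'r2g2812rss'.
Every occurrence is swapped for '#'.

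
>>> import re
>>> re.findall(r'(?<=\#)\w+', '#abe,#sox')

['abe', 'sox']

Lookahead/lookbehind check context without consuming it, so the matched span excludes the asserted characters.
With no groups in the pattern, `findall` gives back each whole match — 2 here.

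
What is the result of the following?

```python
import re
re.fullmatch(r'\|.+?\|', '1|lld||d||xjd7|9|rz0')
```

None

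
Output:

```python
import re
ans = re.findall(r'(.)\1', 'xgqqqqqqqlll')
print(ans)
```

The backreference `\1` re-matches whatever the first group consumed, character for character.
Walking the string: at [2:4] match 'qq', group 1 = 'q'; at [4:6] match 'qq', group 1 = 'q'; at [6:8] match 'qq', group 1 = 'q'; at [9:11] match 'll', group 1 = 'l'.
One capturing group, so `findall` returns just the captured substring from each match — 4 in all.

['q', 'q', 'q', 'l']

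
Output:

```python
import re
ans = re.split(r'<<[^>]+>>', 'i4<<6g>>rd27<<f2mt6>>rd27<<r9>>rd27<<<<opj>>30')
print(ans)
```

['i4', 'rd27', 'rd27', 'rd27', '30']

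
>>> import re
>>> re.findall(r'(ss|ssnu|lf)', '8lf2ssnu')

['lf', 'ss']

The regex engine tests alternatives in the order written; an earlier branch that matches wins even if a later one would match more.
Walking the string: at [1:3] match 'lf', group 1 = 'lf'; at [4:6] match 'ss', group 1 = 'ss'.
Because there's exactly one group, `findall` drops the full match and keeps group 1 from each hit.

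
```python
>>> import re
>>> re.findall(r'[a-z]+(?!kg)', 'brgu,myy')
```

['brgu', 'myy']

The negative lookahead/lookbehind blocks any match where the forbidden context is present.
Matches: at [0:4] → 'brgu'; at [5:8] → 'myy'.
No capturing groups, so `findall` returns the 2 full match strings.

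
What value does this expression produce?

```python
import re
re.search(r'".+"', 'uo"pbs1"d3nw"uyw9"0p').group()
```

Unlike `match`, `search` isn't anchored — it looks for the pattern anywhere in the string.
The match spans [2:18] → '"pbs1"d3nw"uyw9"'.

'"pbs1"d3nw"uyw9"'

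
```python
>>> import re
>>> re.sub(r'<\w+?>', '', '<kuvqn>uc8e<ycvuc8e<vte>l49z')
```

'uc8e<ycvuc8el49z'

`sub` substitutes '' at each match site.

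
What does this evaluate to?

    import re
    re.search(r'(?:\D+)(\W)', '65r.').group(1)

Pattern: one or more of a non-digit (non-capturing group); then a non-word character (captured).
`re.search` scans for the first position where the pattern succeeds.
The match spans [2:4] → 'r.'.
Captured: group 1 = '.'.

'.'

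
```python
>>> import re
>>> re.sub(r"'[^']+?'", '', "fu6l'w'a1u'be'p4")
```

Matches: at [4:7] → "'w'"; at [10:14] → "'be'".
`sub` substitutes '' at each match site.

'fu6la1up4'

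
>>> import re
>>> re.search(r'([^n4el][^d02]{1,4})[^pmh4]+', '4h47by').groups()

This matches any character except [n4el], then 1 to 4 of any character except [d02] (captured); then one or more of any character except [pmh4].
`search` walks the string left to right and returns the first match it finds.
The match spans [1:6] → 'h47by'.
Captured: group 1 = 'h47b'.

('h47b',)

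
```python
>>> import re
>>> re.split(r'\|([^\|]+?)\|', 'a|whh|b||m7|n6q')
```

Matches to split on: at [1:6] → '|whh|'; at [8:12] → '|m7|'.
With a capturing group present, the delimiter's captured portion is kept in the result list.

['a', 'whh', 'b|', 'm7', 'n6q']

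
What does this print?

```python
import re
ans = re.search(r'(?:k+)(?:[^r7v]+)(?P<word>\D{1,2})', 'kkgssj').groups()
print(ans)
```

('j',)

The match spans [0:6] → 'kkgssj'.
Captured: group 1 = 'j'.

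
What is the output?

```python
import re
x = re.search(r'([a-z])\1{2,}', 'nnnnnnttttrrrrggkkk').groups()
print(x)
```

The match spans [0:6] → 'nnnnnn'.
Captured: group 1 = 'n'.

('n',)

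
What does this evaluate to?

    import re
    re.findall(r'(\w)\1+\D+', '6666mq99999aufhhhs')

['6', '9']

The backreference `\1` re-matches whatever the first group consumed, character for character.
Matches: at [0:6] match '6666mq', group 1 = '6'; at [6:18] match '99999aufhhhs', group 1 = '9'.
`findall` collects group 1 from each match (2 total).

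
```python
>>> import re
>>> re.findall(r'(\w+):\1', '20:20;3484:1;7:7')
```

['20', '7']

A backreference is literal: `\1` must see the identical characters the first group matched.
Because there's exactly one group, `findall` drops the full match and keeps group 1 from each hit.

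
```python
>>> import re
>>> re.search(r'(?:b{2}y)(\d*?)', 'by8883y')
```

None

The pattern matches exactly 2 of the literal 'b', then a literal 'y' (non-capturing group); then zero or more of a digit (lazy) (captured).
Unlike `match`, `search` isn't anchored — it looks for the pattern anywhere in the string.
Here nothing in the string fits, so the call returns None.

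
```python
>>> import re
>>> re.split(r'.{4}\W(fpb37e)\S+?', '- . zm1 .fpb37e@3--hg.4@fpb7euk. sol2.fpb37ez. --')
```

['- . ', 'fpb37e', '3--hg.4@fpb7euk. ', 'fpb37e', '. --']

The pattern matches exactly 4 of any character, then a non-word character; then the literal 'fpb', then the literal '37e' (captured); then one or more of a non-whitespace character (lazy).
With the lazy modifier that quantifier settles for the fewest repetitions that let the rest of the pattern succeed (the atoms after it are unaffected and can still be greedy).
Matches to split on: at [4:16] → 'zm1 .fpb37e@'; at [33:45] → 'sol2.fpb37ez'.
With a capturing group present, the delimiter's captured portion is kept in the result list.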